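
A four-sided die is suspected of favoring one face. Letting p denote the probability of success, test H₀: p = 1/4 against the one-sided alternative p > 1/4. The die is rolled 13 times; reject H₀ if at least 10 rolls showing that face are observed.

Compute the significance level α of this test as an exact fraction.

529/4194304

Under H₀, Y ~ Binomial(13, 1/4), and α = P(Y ≥ 10).
P(Y ≥ 10) = Σ_{j=10}^{13} C(13,j)·(1/4)^j·(3/4)^{13-j} = 529/4194304.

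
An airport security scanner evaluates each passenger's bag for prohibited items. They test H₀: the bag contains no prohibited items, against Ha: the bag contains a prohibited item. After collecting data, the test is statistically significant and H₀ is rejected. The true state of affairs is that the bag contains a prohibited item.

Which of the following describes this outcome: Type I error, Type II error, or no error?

The test rejected a false H₀ — the decision matches the true state.

Neither — the decision is correct.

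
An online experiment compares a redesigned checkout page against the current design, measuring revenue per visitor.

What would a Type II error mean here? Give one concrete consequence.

With the conventional null hypothesis that the new design has no effect on revenue per visitor:
A Type II error is failing to reject H₀ when H₀ is false.
Here that means keeping the current design when actually the new design increases revenue per visitor.

A Type II error would mean concluding that the new design has no effect on revenue per visitor (or at least failing to establish that the new design increases revenue per visitor) when in fact the new design increases revenue per visitor. Consequence: a genuinely better design is discarded.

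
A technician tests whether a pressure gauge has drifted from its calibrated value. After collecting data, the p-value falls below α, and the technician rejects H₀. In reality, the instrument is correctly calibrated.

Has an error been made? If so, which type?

Type I error

The conventional null hypothesis here is that the instrument is correctly calibrated.
H₀ was rejected, but H₀ is actually true.
Rejecting a true null hypothesis is a Type I error (false positive).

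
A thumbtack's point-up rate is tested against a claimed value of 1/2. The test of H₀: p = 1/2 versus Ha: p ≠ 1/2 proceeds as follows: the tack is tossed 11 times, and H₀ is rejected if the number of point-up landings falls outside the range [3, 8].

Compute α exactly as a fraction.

α = P(S ≤ 2 or S ≥ 9 | p = 1/2), S ~ Binomial(11, 1/2).
The two tails are symmetric, so α = 2·(1 + 11 + 55)/2^11 = 134/2048 = 67/1024.

67/1024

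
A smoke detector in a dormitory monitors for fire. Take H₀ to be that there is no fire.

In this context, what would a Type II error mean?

A Type II error would mean concluding that there is no fire (or at least failing to establish that there is a fire) when in fact there is a fire.

A Type II error is failing to reject H₀ when H₀ is false.
Here that means remaining silent when actually there is a fire.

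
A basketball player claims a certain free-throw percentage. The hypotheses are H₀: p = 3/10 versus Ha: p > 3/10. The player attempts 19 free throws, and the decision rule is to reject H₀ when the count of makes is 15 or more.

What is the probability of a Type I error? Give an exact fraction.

7448847648561/500000000000000000

α = P(reject H₀ | H₀ true) = P(S ≥ 15 | p = 3/10), with S ~ Binomial(19, 3/10).
Summing C(19,j)(3/10)^j(7/10)^{19−j} for j = 15,…,19 gives 7448847648561/500000000000000000.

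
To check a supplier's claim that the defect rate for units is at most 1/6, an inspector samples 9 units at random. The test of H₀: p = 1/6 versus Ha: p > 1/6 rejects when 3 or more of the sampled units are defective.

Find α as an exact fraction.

α = P(reject H₀ | H₀ true) = P(S ≥ 3 | p = 1/6), S ~ Binomial(9, 1/6).
Via the complement, α = 1 − Σ_{j=0}^{2} C(9,j)(1/6)^j(5/6)^{9-j} = 898223/5038848.

898223/5038848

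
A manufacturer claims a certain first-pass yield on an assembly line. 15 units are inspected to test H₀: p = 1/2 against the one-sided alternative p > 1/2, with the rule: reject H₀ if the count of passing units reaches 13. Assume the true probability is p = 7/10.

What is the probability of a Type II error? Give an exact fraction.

873172285377237/1000000000000000

β = P(fail to reject H₀ | Ha true) = P(Y ≤ 12 | p = 7/10), Y ~ Binomial(15, 7/10).
Adding the binomial probabilities P(Y=0)+…+P(Y=12) at p = 7/10 gives 873172285377237/1000000000000000.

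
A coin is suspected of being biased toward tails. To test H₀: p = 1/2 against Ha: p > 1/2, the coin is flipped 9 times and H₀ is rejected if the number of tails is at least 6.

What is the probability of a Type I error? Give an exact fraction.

α = P(reject H₀ | H₀ true) = P(K ≥ 6 | p = 1/2), with K ~ Binomial(9, 1/2).
Summing the upper tail: (84 + 36 + 9 + 1) / 2^9 = 130/512 = 65/256.

65/256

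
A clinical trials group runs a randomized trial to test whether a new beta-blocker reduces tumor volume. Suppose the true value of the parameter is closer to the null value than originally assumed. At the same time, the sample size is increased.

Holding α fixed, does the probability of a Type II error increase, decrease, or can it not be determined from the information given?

The first change alone would make β increase; the second alone would make β decrease. Which effect dominates depends on the magnitudes, which are not given.

Cannot be determined from the information given.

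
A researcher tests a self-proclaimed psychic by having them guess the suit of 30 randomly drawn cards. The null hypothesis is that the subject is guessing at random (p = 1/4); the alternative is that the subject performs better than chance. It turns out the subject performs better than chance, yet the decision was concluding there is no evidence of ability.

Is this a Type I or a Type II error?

'Concluding there is no evidence of ability' corresponds to failing to reject H₀.
H₀ was not rejected but H₀ is false — a Type II error (false negative).

Type II error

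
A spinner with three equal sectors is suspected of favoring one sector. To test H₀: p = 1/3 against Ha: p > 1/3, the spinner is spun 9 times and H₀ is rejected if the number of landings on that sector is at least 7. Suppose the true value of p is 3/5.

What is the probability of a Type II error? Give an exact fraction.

1500416/1953125

Under the alternative p = 3/5, K ~ Binomial(9, 3/5); β is the probability the test does not reject, P(K < 7).
Equivalently, β = 1 − P(K ≥ 7) = 1500416/1953125.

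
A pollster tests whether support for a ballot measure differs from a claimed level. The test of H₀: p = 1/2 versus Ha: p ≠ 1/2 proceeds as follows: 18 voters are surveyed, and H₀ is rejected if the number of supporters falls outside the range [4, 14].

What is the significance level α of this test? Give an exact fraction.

247/32768

The significance level is the null-hypothesis probability of the rejection region {≤3} ∪ {≥15}.
The two tails are symmetric, so α = 2·(1 + 18 + 153 + 816)/2^18 = 1976/262144 = 247/32768.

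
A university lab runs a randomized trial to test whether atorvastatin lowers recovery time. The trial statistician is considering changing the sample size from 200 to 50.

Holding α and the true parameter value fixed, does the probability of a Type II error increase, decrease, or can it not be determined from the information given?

Reducing n widens both sampling distributions, so the test has less ability to distinguish Ha from H₀.

It increases.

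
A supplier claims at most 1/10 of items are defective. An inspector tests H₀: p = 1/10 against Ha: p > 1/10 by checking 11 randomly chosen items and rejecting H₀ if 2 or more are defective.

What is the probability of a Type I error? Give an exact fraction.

1513215599/5000000000

The significance level is the probability, assuming p = 1/10, of seeing 2 or more defectives in 11 draws.
Computing the lower-tail complement: 1 − 3486784401/5000000000 = 1513215599/5000000000.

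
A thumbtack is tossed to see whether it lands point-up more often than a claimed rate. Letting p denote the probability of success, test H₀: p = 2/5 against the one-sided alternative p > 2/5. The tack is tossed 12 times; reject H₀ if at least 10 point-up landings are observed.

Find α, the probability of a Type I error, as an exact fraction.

The Type I error probability is α = P(K ≥ 10) computed under H₀, where K ~ Binomial(12, 2/5).
Summing C(12,j)(2/5)^j(3/5)^{12−j} for j = 10,…,12 gives 137216/48828125.

137216/48828125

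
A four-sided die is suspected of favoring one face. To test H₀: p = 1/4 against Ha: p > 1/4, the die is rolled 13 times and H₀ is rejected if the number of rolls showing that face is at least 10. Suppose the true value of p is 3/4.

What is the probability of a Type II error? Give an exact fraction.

3487541/8388608

Under the alternative p = 3/4, S ~ Binomial(13, 3/4); β is the probability the test does not reject, P(S < 10).
Equivalently, β = 1 − P(S ≥ 10) = 3487541/8388608.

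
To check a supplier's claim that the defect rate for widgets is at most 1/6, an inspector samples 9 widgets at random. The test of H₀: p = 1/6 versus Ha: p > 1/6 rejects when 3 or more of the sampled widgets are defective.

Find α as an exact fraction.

898223/5038848

α = P(reject H₀ | H₀ true) = P(K ≥ 3 | p = 1/6), K ~ Binomial(9, 1/6).
Via the complement, α = 1 − Σ_{j=0}^{2} C(9,j)(1/6)^j(5/6)^{9-j} = 898223/5038848.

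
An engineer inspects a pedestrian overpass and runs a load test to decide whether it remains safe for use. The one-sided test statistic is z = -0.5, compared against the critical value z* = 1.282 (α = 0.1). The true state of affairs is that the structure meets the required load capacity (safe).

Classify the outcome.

The conventional null hypothesis is that the structure meets the required load capacity (safe).
Since z = -0.5 ≤ z* = 1.282, H₀ is not rejected.
H₀ is true (actually the structure meets the required load capacity (safe)).
The decision matches the true state — no error.

No error (correct decision).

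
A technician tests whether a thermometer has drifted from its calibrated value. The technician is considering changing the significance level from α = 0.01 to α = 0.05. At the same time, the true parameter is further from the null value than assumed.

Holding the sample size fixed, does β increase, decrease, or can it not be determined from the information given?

It decreases.

Relaxing α lowers the evidence threshold; under Ha, outcomes that previously fell short now trigger rejection. A bigger departure from H₀ is easier for the test to detect, so it fails to reject less often. Both changes push β in the same direction.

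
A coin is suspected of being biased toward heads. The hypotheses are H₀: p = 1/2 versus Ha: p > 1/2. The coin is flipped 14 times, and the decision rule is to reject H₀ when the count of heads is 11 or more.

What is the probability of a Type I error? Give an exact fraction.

The Type I error probability is α = P(K ≥ 11) computed under H₀, where K ~ Binomial(14, 1/2).
That's C(14,11) + C(14,12) + C(14,13) + C(14,14) over 2^14, i.e. (364 + 91 + 14 + 1)/16384 = 470/16384 = 235/8192.

235/8192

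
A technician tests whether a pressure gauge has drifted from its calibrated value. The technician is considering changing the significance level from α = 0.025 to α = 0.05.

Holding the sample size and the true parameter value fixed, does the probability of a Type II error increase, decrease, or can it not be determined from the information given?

With a larger α the critical value moves toward the center, so more of the Ha sampling distribution lies in the rejection region.

It decreases.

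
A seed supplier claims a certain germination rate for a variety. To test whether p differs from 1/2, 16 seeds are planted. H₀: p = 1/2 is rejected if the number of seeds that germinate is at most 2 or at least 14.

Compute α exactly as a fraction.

137/32768

Under H₀, Y ~ Binomial(16, 1/2); α is the probability of landing in either tail, P(Y ≤ 2) + P(Y ≥ 14).
Each tail has probability (1 + 16 + 120)/65536; doubling gives α = 274/65536 = 137/32768.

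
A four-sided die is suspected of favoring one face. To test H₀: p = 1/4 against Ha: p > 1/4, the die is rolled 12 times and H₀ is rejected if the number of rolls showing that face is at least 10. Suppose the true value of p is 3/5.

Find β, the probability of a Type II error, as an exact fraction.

β = P(fail to reject H₀ | Ha true) = P(K ≤ 9 | p = 3/5), K ~ Binomial(12, 3/5).
Summing C(12,j)·(3/5)^j·(2/5)^{12-j} for j = 0..9 gives 44753744/48828125.

44753744/48828125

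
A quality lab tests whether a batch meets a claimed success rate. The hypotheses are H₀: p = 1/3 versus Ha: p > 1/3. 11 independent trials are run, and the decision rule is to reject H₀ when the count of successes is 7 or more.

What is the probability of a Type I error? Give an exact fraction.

2281/59049

The Type I error probability is α = P(X ≥ 7) computed under H₀, where X ~ Binomial(11, 1/3).
Adding the binomial terms for j = 7 through 11 with p = 1/3 yields 2281/59049.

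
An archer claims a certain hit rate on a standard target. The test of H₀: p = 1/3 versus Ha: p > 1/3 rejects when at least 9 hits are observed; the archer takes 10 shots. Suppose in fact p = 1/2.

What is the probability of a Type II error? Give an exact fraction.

1013/1024

Under the alternative p = 1/2, K ~ Binomial(10, 1/2); β is the probability the test does not reject, P(K < 9).
Adding the binomial probabilities P(K=0)+…+P(K=8) at p = 1/2 gives 1013/1024.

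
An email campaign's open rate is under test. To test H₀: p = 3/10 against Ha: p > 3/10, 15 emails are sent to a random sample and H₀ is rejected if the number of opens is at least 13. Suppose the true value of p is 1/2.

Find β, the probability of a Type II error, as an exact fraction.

A Type II error is failing to reject when Ha holds: with p = 1/2, β = P(Y ≤ 12).
Adding the binomial probabilities P(Y=0)+…+P(Y=12) at p = 1/2 gives 32647/32768.

32647/32768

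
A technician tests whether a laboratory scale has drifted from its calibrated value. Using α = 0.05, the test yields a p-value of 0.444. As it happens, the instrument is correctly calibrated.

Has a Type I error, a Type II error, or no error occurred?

Neither — the decision is correct.

The conventional null hypothesis is that the instrument is correctly calibrated.
Since p = 0.444 ≥ α = 0.05, H₀ is not rejected.
H₀ is true (actually the instrument is correctly calibrated).
The decision matches the true state — no error.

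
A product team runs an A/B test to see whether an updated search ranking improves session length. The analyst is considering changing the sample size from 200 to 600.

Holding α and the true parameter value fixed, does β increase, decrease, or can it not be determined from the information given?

It decreases.

Increasing n separates the H₀ and Ha sampling distributions, so under Ha fewer outcomes land in the acceptance region.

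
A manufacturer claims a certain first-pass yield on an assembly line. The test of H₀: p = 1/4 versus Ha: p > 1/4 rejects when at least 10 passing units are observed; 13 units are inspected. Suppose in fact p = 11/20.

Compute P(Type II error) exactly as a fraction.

Under the alternative p = 11/20, Y ~ Binomial(13, 11/20); β is the probability the test does not reject, P(Y < 10).
Summing C(13,j)·(11/20)^j·(9/20)^{13-j} for j = 0..9 gives 1857697115702463/2048000000000000.

1857697115702463/2048000000000000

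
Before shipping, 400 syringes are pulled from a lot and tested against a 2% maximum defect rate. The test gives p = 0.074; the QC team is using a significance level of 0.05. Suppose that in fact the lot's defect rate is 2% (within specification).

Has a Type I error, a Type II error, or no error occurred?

No error (correct decision).

The conventional null hypothesis is that the lot's defect rate is 2% (within specification).
Since p = 0.074 ≥ α = 0.05, H₀ is not rejected.
H₀ is true (actually the lot's defect rate is 2% (within specification)).
The decision matches the true state — no error.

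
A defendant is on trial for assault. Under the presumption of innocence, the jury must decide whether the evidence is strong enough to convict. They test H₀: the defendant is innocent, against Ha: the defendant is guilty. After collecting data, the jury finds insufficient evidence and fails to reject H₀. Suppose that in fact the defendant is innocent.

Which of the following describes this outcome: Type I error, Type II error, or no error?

The test retained a true H₀ — the decision matches the true state.

Neither — the decision is correct.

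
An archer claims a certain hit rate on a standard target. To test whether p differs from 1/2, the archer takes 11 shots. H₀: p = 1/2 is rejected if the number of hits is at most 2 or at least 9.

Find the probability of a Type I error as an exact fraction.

67/1024

Under H₀, K ~ Binomial(11, 1/2); α is the probability of landing in either tail, P(K ≤ 2) + P(K ≥ 9).
By symmetry, α = 2·P(K ≤ 2) = 2·(1 + 11 + 55)/2048 = 134/2048 = 67/1024.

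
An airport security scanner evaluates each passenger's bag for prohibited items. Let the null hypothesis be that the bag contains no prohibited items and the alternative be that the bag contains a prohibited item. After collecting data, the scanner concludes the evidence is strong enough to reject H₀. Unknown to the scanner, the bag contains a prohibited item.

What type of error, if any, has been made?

The test rejected a false H₀ — the decision matches the true state.

No error — this is a correct decision.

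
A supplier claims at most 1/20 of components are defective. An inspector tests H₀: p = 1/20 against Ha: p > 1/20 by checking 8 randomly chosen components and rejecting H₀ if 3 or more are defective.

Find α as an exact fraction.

Under H₀, S ~ Binomial(8, 1/20); the Type I error rate is P(S ≥ 3).
Computing the lower-tail complement: 1 − 25451821621/25600000000 = 148178379/25600000000.

148178379/25600000000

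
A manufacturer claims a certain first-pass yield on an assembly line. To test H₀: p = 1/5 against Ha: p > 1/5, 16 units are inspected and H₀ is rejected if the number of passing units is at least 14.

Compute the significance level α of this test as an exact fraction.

397/30517578125

Under H₀, K ~ Binomial(16, 1/5), and α = P(K ≥ 14).
P(K ≥ 14) = Σ_{j=14}^{16} C(16,j)·(1/5)^j·(4/5)^{16-j} = 397/30517578125.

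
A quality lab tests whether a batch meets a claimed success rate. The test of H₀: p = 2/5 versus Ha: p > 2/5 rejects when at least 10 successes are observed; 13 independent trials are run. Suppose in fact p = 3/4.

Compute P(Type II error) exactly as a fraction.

A Type II error is failing to reject when Ha holds: with p = 3/4, β = P(K ≤ 9).
Summing C(13,j)·(3/4)^j·(1/4)^{13-j} for j = 0..9 gives 3487541/8388608.

3487541/8388608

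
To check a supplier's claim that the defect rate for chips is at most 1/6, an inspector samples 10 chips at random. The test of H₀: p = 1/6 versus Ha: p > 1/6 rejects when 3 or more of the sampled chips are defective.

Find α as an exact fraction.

The significance level is the probability, assuming p = 1/6, of seeing 3 or more defectives in 10 draws.
α = 1 − P(X ≤ 2) = 1 − 1953125/2519424 = 566299/2519424.

566299/2519424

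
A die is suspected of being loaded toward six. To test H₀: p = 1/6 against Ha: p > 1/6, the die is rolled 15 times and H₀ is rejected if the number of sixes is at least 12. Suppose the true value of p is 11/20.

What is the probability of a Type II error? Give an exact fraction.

7844484964274060391/8192000000000000000

A Type II error is failing to reject when Ha holds: with p = 11/20, β = P(S ≤ 11).
Adding the binomial probabilities P(S=0)+…+P(S=11) at p = 11/20 gives 7844484964274060391/8192000000000000000.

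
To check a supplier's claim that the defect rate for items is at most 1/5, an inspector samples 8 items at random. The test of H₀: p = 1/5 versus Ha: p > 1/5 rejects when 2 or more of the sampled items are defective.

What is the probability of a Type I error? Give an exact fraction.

The significance level is the probability, assuming p = 1/5, of seeing 2 or more defectives in 8 draws.
α = 1 − P(S ≤ 1) = 1 − 196608/390625 = 194017/390625.

194017/390625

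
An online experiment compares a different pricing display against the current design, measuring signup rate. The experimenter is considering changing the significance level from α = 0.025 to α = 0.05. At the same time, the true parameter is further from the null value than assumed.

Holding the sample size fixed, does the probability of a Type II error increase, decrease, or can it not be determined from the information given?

It decreases.

Relaxing α lowers the evidence threshold; under Ha, outcomes that previously fell short now trigger rejection. A larger true effect moves the Ha sampling distribution further from the H₀ critical value, making rejection more likely when Ha is true. Both changes push β in the same direction.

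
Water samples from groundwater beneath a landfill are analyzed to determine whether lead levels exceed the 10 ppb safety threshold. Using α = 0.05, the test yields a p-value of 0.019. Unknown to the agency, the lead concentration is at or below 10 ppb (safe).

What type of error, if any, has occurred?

The conventional null hypothesis is that the lead concentration is at or below 10 ppb (safe).
Since p = 0.019 < α = 0.05, H₀ is rejected.
H₀ is true (actually the lead concentration is at or below 10 ppb (safe)).
Rejecting a true H₀ is a Type I error.

Type I error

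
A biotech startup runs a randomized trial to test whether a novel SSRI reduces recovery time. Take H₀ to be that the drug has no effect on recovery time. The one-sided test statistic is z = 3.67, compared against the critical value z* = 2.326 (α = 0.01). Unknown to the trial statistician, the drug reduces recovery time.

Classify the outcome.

Since z = 3.67 > z* = 2.326, H₀ is rejected.
H₀ is false (actually the drug reduces recovery time).
The decision matches the true state — no error.

Neither — the decision is correct.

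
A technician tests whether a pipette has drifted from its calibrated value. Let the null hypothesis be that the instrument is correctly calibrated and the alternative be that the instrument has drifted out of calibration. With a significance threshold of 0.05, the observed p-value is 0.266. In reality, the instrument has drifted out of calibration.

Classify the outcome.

Since p = 0.266 ≥ α = 0.05, H₀ is not rejected.
H₀ is false (actually the instrument has drifted out of calibration).
Failing to reject a false H₀ is a Type II error.

Type II error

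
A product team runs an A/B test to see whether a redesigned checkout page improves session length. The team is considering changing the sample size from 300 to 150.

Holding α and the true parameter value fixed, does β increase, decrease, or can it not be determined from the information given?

It increases.

Reducing n widens both sampling distributions, so the test has less ability to distinguish Ha from H₀.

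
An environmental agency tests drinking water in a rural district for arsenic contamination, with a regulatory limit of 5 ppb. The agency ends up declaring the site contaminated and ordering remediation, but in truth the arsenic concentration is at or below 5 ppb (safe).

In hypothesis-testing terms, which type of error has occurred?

The null hypothesis here is that the arsenic concentration is at or below 5 ppb (safe).
'Declaring the site contaminated and ordering remediation' corresponds to rejecting H₀.
H₀ was rejected but H₀ is true — a Type I error (false positive).

Type I error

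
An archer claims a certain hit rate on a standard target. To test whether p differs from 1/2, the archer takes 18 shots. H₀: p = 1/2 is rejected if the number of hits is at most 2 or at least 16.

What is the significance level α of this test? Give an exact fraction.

43/32768

Under H₀, K ~ Binomial(18, 1/2); α is the probability of landing in either tail, P(K ≤ 2) + P(K ≥ 16).
The two tails are symmetric, so α = 2·(1 + 18 + 153)/2^18 = 344/262144 = 43/32768.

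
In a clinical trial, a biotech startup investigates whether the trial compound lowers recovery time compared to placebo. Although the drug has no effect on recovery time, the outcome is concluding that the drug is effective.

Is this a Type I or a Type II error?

Type I error

The null hypothesis here is that the drug has no effect on recovery time.
'Concluding that the drug is effective' corresponds to rejecting H₀.
H₀ was rejected but H₀ is true — a Type I error (false positive).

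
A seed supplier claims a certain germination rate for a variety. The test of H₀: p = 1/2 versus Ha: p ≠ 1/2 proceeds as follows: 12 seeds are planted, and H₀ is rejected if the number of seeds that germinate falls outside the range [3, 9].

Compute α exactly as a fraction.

79/2048

α = P(X ≤ 2 or X ≥ 10 | p = 1/2), X ~ Binomial(12, 1/2).
By symmetry, α = 2·P(X ≤ 2) = 2·(1 + 12 + 66)/4096 = 158/4096 = 79/2048.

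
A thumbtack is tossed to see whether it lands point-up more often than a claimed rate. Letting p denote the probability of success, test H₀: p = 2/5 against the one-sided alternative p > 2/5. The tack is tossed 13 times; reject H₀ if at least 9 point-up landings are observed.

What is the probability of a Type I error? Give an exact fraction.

7833088/244140625

Under H₀, Y ~ Binomial(13, 2/5), and α = P(Y ≥ 9).
P(Y ≥ 9) = Σ_{j=9}^{13} C(13,j)·(2/5)^j·(3/5)^{13-j} = 7833088/244140625.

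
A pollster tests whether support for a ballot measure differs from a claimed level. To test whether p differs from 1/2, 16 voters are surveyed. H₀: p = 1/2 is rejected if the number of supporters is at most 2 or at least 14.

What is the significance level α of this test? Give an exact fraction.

α = P(Y ≤ 2 or Y ≥ 14 | p = 1/2), Y ~ Binomial(16, 1/2).
By symmetry, α = 2·P(Y ≤ 2) = 2·(1 + 16 + 120)/65536 = 274/65536 = 137/32768.

137/32768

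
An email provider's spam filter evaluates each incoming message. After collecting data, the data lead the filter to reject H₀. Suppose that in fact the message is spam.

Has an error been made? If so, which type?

The conventional null hypothesis here is that the message is legitimate (not spam).
The test rejected a false H₀ — the decision matches the true state.

Neither — the decision is correct.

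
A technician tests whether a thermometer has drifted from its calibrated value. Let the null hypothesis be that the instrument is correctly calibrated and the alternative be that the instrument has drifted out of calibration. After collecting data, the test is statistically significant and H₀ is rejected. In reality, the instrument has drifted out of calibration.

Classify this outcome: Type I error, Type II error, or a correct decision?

The test rejected a false H₀ — the decision matches the true state.

No error — this is a correct decision.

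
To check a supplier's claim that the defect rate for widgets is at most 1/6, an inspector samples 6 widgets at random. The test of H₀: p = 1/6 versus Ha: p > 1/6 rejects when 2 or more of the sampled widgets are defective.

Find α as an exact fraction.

12281/46656

Under H₀, K ~ Binomial(6, 1/6); the Type I error rate is P(K ≥ 2).
Computing the lower-tail complement: 1 − 34375/46656 = 12281/46656.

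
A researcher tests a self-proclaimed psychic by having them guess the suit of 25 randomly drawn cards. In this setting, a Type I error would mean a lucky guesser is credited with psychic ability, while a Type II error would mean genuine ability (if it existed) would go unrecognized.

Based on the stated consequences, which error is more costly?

The Type I consequence (a lucky guesser is credited with psychic ability) is more severe than the Type II consequence (genuine ability (if it existed) would go unrecognized).

Type I error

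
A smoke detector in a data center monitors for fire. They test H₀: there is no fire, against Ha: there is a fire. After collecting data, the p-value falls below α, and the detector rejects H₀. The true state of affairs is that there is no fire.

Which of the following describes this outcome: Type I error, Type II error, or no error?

Type I error

H₀ was rejected, but H₀ is actually true.
Rejecting a true null hypothesis is a Type I error (false positive).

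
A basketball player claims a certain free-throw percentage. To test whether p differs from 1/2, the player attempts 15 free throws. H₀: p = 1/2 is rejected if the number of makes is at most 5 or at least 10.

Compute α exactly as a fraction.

α = P(Y ≤ 5 or Y ≥ 10 | p = 1/2), Y ~ Binomial(15, 1/2).
By symmetry, α = 2·P(Y ≤ 5) = 2·(1 + 15 + 105 + 455 + 1365 + 3003)/32768 = 9888/32768 = 309/1024.

309/1024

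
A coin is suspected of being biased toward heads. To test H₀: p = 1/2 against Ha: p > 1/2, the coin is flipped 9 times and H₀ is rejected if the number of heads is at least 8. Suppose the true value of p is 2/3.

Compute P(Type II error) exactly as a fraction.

A Type II error is failing to reject when Ha holds: with p = 2/3, β = P(Y ≤ 7).
Summing C(9,j)·(2/3)^j·(1/3)^{9-j} for j = 0..7 gives 16867/19683.

16867/19683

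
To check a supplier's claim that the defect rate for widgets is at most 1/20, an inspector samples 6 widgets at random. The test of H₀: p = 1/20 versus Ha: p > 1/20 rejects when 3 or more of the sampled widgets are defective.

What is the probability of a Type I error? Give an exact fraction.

14271/6400000

The significance level is the probability, assuming p = 1/20, of seeing 3 or more defectives in 6 draws.
Computing the lower-tail complement: 1 − 6385729/6400000 = 14271/6400000.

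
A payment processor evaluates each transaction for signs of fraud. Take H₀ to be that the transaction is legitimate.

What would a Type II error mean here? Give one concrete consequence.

A Type II error is failing to reject H₀ when H₀ is false.
Here that means approving the transaction when actually the transaction is fraudulent.

A Type II error would mean concluding that the transaction is legitimate (or at least failing to establish that the transaction is fraudulent) when in fact the transaction is fraudulent. Consequence: a fraudulent charge goes through and the bank absorbs the loss.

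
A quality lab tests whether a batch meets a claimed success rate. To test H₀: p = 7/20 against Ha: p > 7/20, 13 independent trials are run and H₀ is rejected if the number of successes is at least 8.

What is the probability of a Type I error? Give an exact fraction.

α = P(reject H₀ | H₀ true) = P(X ≥ 8 | p = 7/20), with X ~ Binomial(13, 7/20).
Adding the binomial terms for j = 8 through 13 with p = 7/20 yields 29568684698777/640000000000000.

29568684698777/640000000000000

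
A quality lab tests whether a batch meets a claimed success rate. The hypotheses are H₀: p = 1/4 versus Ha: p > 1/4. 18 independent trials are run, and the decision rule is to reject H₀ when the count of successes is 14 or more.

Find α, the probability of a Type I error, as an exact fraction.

The Type I error probability is α = P(Y ≥ 14) computed under H₀, where Y ~ Binomial(18, 1/4).
Summing C(18,j)(1/4)^j(3/4)^{18−j} for j = 14,…,18 gives 67831/17179869184.

67831/17179869184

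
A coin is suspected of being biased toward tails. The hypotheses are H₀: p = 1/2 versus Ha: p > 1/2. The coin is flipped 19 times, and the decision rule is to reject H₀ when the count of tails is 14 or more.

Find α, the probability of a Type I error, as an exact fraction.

2083/65536

α = P(reject H₀ | H₀ true) = P(K ≥ 14 | p = 1/2), with K ~ Binomial(19, 1/2).
P(K ≥ 14) = [C(19,14) + C(19,15) + C(19,16) + C(19,17) + C(19,18) + C(19,19)] / 2^19 = (11628 + 3876 + 969 + 171 + 19 + 1) / 524288 = 16664/524288 = 2083/65536.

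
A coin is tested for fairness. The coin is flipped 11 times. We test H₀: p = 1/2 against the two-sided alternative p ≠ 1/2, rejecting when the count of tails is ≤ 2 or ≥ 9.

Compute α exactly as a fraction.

67/1024

Under H₀, Y ~ Binomial(11, 1/2); α is the probability of landing in either tail, P(Y ≤ 2) + P(Y ≥ 9).
The two tails are symmetric, so α = 2·(1 + 11 + 55)/2^11 = 134/2048 = 67/1024.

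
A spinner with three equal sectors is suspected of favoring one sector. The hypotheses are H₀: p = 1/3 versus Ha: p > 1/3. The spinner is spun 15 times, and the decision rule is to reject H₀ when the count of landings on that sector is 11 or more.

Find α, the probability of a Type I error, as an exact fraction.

Under H₀, S ~ Binomial(15, 1/3), and α = P(S ≥ 11).
P(S ≥ 11) = Σ_{j=11}^{15} C(15,j)·(1/3)^j·(2/3)^{15-j} = 25931/14348907.

25931/14348907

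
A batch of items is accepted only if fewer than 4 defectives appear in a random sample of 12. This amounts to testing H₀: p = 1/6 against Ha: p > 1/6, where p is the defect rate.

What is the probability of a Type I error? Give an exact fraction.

α = P(reject H₀ | H₀ true) = P(S ≥ 4 | p = 1/6), S ~ Binomial(12, 1/6).
Via the complement, α = 1 − Σ_{j=0}^{3} C(12,j)(1/6)^j(5/6)^{12-j} = 90828487/725594112.

90828487/725594112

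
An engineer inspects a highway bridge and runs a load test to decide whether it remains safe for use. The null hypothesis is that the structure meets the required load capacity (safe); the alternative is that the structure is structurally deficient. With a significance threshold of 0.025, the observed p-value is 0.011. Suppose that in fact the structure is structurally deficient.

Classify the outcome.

No error (correct decision).

Since p = 0.011 < α = 0.025, H₀ is rejected.
H₀ is false (actually the structure is structurally deficient).
The decision matches the true state — no error.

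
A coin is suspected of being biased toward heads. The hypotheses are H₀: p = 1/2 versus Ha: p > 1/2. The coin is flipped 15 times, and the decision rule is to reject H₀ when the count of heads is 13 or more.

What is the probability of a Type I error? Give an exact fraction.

121/32768

The Type I error probability is α = P(K ≥ 13) computed under H₀, where K ~ Binomial(15, 1/2).
P(K ≥ 13) = [C(15,13) + C(15,14) + C(15,15)] / 2^15 = (105 + 15 + 1) / 32768 = 121/32768.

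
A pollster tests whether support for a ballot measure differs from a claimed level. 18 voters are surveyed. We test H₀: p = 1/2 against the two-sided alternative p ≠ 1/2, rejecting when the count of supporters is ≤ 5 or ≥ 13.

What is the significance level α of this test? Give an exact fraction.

α = P(X ≤ 5 or X ≥ 13 | p = 1/2), X ~ Binomial(18, 1/2).
By symmetry, α = 2·P(X ≤ 5) = 2·(1 + 18 + 153 + 816 + 3060 + 8568)/262144 = 25232/262144 = 1577/16384.

1577/16384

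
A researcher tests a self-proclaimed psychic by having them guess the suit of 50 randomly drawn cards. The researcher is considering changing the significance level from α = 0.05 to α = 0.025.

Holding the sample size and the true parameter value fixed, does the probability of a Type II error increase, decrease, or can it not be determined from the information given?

It increases.

A smaller α moves the rejection region further into the tail. With the alternative true, more outcomes now fall outside the rejection region, so failing to reject becomes more likely.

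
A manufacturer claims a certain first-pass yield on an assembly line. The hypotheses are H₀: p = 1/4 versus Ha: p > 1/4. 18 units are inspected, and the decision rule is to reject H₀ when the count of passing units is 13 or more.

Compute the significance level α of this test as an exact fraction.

588337/17179869184

α = P(reject H₀ | H₀ true) = P(S ≥ 13 | p = 1/4), with S ~ Binomial(18, 1/4).
P(S ≥ 13) = Σ_{j=13}^{18} C(18,j)·(1/4)^j·(3/4)^{18-j} = 588337/17179869184.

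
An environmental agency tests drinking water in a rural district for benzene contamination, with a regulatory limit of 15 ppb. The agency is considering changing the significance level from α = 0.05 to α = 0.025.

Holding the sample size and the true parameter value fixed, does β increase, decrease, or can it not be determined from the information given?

It increases.

Tightening α shrinks the rejection region. When Ha holds, fewer sample outcomes clear the stricter threshold, so more fall in the acceptance region.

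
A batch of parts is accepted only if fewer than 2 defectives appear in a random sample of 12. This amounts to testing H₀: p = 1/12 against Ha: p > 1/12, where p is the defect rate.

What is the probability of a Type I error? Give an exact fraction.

2353932024203/8916100448256

Under H₀, S ~ Binomial(12, 1/12); the Type I error rate is P(S ≥ 2).
α = 1 − P(S ≤ 1) = 1 − 6562168424053/8916100448256 = 2353932024203/8916100448256.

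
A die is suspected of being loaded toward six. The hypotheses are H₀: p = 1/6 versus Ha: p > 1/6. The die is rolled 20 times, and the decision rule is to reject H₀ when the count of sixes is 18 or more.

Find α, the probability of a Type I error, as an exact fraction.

539/406239826673664

The Type I error probability is α = P(X ≥ 18) computed under H₀, where X ~ Binomial(20, 1/6).
Adding the binomial terms for j = 18 through 20 with p = 1/6 yields 539/406239826673664.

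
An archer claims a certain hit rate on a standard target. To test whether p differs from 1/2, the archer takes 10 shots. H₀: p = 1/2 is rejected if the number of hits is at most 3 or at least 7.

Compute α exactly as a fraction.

The significance level is the null-hypothesis probability of the rejection region {≤3} ∪ {≥7}.
Each tail has probability (1 + 10 + 45 + 120)/1024; doubling gives α = 352/1024 = 11/32.

11/32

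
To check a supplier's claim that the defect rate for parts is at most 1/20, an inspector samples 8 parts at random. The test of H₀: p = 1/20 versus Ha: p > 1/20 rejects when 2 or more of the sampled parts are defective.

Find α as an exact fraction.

The significance level is the probability, assuming p = 1/20, of seeing 2 or more defectives in 8 draws.
Via the complement, α = 1 − Σ_{j=0}^{1} C(8,j)(1/20)^j(19/20)^{8-j} = 1465463047/25600000000.

1465463047/25600000000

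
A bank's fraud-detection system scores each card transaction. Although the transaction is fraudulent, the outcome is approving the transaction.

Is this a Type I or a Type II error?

The null hypothesis here is that the transaction is legitimate.
'Approving the transaction' corresponds to failing to reject H₀.
H₀ was not rejected but H₀ is false — a Type II error (false negative).

Type II error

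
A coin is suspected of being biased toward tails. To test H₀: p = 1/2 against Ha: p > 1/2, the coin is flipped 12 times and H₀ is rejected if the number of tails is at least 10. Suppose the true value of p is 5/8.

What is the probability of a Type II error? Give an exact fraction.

Under the alternative p = 5/8, S ~ Binomial(12, 5/8); β is the probability the test does not reject, P(S < 10).
Adding the binomial probabilities P(S=0)+…+P(S=9) at p = 5/8 gives 60916742361/68719476736.

60916742361/68719476736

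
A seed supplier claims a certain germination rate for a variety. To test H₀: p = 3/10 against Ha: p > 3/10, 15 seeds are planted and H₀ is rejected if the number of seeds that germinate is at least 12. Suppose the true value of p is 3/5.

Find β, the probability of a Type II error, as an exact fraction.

β = P(fail to reject H₀ | Ha true) = P(K ≤ 11 | p = 3/5), K ~ Binomial(15, 3/5).
Equivalently, β = 1 − P(K ≥ 12) = 27755679248/30517578125.

27755679248/30517578125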